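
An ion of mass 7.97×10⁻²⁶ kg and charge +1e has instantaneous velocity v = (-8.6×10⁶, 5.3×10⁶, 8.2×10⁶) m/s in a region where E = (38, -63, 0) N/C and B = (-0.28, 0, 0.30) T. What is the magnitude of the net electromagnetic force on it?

|F| ≈ 3.51×10⁻¹³ N

v×B = (1.59×10⁶, 2.84×10⁵, 1.48×10⁶) N/C.
E + v×B = (1.59×10⁶, 2.84×10⁵, 1.48×10⁶) N/C.
F = q(E + v×B) = (1.602×10⁻¹⁹ C)·(1.59×10⁶, 2.84×10⁵, 1.48×10⁶) = (2.55×10⁻¹³, 4.55×10⁻¹⁴, 2.38×10⁻¹³) N.
|F| = 3.51×10⁻¹³ N.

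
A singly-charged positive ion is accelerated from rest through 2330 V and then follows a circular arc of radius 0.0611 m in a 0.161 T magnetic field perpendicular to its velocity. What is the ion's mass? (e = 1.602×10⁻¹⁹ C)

Combine |q|V = ½mv² and r = mv/(|q|B): eliminate v to get m = qB²r²/(2V).
m = (1.602×10⁻¹⁹)(0.161)²(0.0611)²/(2·2330) ≈ 3.33×10⁻²⁷ kg.

m ≈ 3.33×10⁻²⁷ kg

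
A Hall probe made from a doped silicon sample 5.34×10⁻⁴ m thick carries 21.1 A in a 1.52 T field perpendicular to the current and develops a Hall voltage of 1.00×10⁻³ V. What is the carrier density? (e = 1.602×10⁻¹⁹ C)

n ≈ 3.75×10²⁶ m⁻³

From V_H = IB/(n e t), n = IB/(V_H e t).
n = (21.1)(1.52)/((1.00×10⁻³)(1.602×10⁻¹⁹)(5.34×10⁻⁴)) ≈ 3.75×10²⁶ m⁻³.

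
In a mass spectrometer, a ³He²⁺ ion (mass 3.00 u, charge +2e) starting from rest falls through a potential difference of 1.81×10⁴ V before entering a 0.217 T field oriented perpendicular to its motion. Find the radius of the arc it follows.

Acceleration: |q|V = ½mv² ⇒ v = √(2|q|V/m) = √(2·3.204×10⁻¹⁹·1.81×10⁴/4.983×10⁻²⁷) ≈ 1.526×10⁶ m/s.
In the field: r = mv/(|q|B) = (4.983×10⁻²⁷)(1.526×10⁶)/((3.204×10⁻¹⁹)(0.217)) ≈ 0.109 m.

r ≈ 0.109 m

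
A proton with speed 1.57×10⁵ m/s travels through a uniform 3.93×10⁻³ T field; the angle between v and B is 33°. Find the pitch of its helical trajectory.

v∥ = v cosθ = 1.57×10⁵·cos33° ≈ 1.317×10⁵ m/s.
T = 2πm/(|q|B) = 2π(1.673×10⁻²⁷)/((1.602×10⁻¹⁹)(3.93×10⁻³)) ≈ 1.670×10⁻⁵ s.
pitch = v∥ T = (1.317×10⁵)(1.670×10⁻⁵) ≈ 2.20 m.

p ≈ 2.20 m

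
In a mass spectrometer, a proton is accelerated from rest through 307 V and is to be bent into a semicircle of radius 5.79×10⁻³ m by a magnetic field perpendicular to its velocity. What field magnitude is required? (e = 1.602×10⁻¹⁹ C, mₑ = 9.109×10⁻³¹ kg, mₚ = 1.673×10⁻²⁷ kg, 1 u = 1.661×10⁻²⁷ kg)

v = √(2|q|V/m) = √(2·1.602×10⁻¹⁹·307/1.673×10⁻²⁷) ≈ 2.425×10⁵ m/s.
B = mv/(|q|r) = (1.673×10⁻²⁷)(2.425×10⁵)/((1.602×10⁻¹⁹)(5.79×10⁻³)) ≈ 0.437 T.

B ≈ 0.437 T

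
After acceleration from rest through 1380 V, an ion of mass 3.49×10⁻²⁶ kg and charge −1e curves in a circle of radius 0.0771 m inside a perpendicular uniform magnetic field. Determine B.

v = √(2|q|V/m) = √(2·1.602×10⁻¹⁹·1380/3.49×10⁻²⁶) ≈ 1.126×10⁵ m/s.
B = mv/(|q|r) = (3.49×10⁻²⁶)(1.126×10⁵)/((1.602×10⁻¹⁹)(0.0771)) ≈ 0.318 T.

B ≈ 0.318 T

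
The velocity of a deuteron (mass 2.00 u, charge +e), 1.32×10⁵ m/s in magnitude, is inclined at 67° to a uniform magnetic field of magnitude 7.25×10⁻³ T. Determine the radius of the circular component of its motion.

v⊥ = v sinθ = 1.32×10⁵·sin67° ≈ 1.215×10⁵ m/s.
r = m v⊥/(|q|B) = (3.322×10⁻²⁷)(1.215×10⁵)/((1.602×10⁻¹⁹)(7.25×10⁻³)) ≈ 0.348 m.

r ≈ 0.348 m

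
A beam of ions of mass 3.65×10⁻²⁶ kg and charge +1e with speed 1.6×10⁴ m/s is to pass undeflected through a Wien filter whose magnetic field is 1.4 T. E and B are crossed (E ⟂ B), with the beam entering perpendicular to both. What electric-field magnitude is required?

For straight-line motion qE = qvB, so E = vB.
E = 1.6×10⁴ × 1.4 = 2.2×10⁴ V/m.

E = 2.2×10⁴ V/m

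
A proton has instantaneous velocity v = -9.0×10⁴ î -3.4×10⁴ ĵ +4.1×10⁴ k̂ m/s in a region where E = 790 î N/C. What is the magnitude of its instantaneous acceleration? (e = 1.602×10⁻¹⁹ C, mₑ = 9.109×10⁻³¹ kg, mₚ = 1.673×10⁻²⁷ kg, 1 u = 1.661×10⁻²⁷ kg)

Only an electric field acts, so F = qE = (1.602×10⁻¹⁹ C)·(790, 0, 0) = (1.27×10⁻¹⁶, 0, 0) N.
|a| = |F|/m = 1.266×10⁻¹⁶/1.673×10⁻²⁷ ≈ 7.56×10¹⁰ m/s².

|a| ≈ 7.56×10¹⁰ m/s²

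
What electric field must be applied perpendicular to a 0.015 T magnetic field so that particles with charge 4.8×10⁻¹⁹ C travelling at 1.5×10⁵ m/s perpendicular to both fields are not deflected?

For straight-line motion qE = qvB, so E = vB.
E = 1.5×10⁵ × 0.015 = 2200 V/m.

E = 2200 V/m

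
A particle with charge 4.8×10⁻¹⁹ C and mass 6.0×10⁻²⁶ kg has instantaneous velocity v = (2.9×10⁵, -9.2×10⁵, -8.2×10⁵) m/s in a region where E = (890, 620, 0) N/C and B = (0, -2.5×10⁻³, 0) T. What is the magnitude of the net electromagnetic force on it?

|F| ≈ 7.21×10⁻¹⁶ N

v×B = (-2050, 0, -725) N/C.
E + v×B = (-1160, 620, -725) N/C.
F = q(E + v×B) = (4.8×10⁻¹⁹ C)·(-1160, 620, -725) = (-5.57×10⁻¹⁶, 2.98×10⁻¹⁶, -3.48×10⁻¹⁶) N.
|F| = 7.21×10⁻¹⁶ N.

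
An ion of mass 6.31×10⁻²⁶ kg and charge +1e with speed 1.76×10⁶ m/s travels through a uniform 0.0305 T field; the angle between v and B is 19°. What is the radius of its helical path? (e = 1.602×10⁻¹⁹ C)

v⊥ = v sinθ = 1.76×10⁶·sin19° ≈ 5.730×10⁵ m/s.
r = m v⊥/(|q|B) = (6.31×10⁻²⁶)(5.730×10⁵)/((1.602×10⁻¹⁹)(0.0305)) ≈ 7.40 m.

r ≈ 7.40 m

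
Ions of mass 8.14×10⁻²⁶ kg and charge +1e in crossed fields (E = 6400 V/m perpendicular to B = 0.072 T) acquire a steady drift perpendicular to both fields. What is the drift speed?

v_d ≈ 8.9×10⁴ m/s

The steady drift has the magnetic force balancing the electric force, so v_d = E/B.
v_d = 6400/0.072 = 8.9×10⁴ m/s.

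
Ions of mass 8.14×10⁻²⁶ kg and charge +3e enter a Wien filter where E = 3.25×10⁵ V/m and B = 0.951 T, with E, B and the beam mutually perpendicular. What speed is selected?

v = 3.42×10⁵ m/s

Zero net Lorentz force requires |qE| = |q v×B|, i.e. E = vB.
v = E/B = 3.25×10⁵/0.951 = 3.42×10⁵ m/s.
The result is independent of the particle's charge and mass.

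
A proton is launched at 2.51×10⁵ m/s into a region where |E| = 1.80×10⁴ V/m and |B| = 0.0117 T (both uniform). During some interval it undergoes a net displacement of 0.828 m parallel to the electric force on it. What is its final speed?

B does no work; ΔKE = |q|E d.
½mv_f² = ½mv₀² + |q|Ed = ½(1.673×10⁻²⁷)(2.51×10⁵)² + (1.602×10⁻¹⁹)(1.80×10⁴)(0.828) ≈ 5.270×10⁻¹⁷ J + 2.388×10⁻¹⁵ J ≈ 2.440×10⁻¹⁵ J.
v_f = √(2·2.440×10⁻¹⁵/1.673×10⁻²⁷) ≈ 1.71×10⁶ m/s.

v_f ≈ 1.71×10⁶ m/s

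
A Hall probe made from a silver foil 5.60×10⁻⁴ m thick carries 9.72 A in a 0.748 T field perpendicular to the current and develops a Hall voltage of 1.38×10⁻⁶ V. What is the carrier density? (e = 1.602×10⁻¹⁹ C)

From V_H = IB/(n e t), n = IB/(V_H e t).
n = (9.72)(0.748)/((1.38×10⁻⁶)(1.602×10⁻¹⁹)(5.60×10⁻⁴)) ≈ 5.87×10²⁸ m⁻³.

n ≈ 5.87×10²⁸ m⁻³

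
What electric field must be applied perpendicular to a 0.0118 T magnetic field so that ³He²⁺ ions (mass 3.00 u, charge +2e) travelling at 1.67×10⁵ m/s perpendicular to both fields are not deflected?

For straight-line motion qE = qvB, so E = vB.
E = 1.67×10⁵ × 0.0118 = 1970 V/m.

E = 1970 V/m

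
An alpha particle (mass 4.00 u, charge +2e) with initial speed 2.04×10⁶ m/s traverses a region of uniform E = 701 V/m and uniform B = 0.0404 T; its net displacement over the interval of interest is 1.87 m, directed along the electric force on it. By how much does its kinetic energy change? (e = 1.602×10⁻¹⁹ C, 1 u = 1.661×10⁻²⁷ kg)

ΔKE ≈ 4.20×10⁻¹⁶ J

The magnetic force is always ⟂ v and does no work; only the electric force changes KE.
ΔKE = F_E · d = |q|E d = (3.204×10⁻¹⁹)(701)(1.87) ≈ 4.20×10⁻¹⁶ J.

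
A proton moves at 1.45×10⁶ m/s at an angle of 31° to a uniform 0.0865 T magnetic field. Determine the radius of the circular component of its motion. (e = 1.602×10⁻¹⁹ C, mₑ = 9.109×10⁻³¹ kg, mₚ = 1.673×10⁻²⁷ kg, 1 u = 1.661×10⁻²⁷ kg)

r ≈ 0.0902 m

v⊥ = v sinθ = 1.45×10⁶·sin31° ≈ 7.468×10⁵ m/s.
r = m v⊥/(|q|B) = (1.673×10⁻²⁷)(7.468×10⁵)/((1.602×10⁻¹⁹)(0.0865)) ≈ 0.0902 m.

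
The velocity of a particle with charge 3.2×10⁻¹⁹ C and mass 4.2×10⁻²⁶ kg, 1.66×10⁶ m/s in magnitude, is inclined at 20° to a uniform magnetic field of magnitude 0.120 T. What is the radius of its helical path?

r ≈ 0.621 m

v⊥ = v sinθ = 1.66×10⁶·sin20° ≈ 5.678×10⁵ m/s.
r = m v⊥/(|q|B) = (4.2×10⁻²⁶)(5.678×10⁵)/((3.2×10⁻¹⁹)(0.120)) ≈ 0.621 m.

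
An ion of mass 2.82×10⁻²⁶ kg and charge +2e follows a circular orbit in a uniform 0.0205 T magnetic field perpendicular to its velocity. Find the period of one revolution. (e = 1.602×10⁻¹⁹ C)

The cyclotron period depends only on m, q, B: T = 2πm/(|q|B).
T = 2π(2.82×10⁻²⁶)/((3.204×10⁻¹⁹)(0.0205)) ≈ 2.70×10⁻⁵ s.

T ≈ 2.70×10⁻⁵ s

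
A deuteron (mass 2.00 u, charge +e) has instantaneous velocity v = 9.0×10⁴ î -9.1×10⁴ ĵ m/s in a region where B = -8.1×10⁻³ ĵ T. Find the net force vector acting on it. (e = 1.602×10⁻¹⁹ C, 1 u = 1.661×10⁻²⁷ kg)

F ≈ (0, 0, -1.17×10⁻¹⁶) N

v×B = (0, 0, -729) N/C.
F = q v×B = (1.602×10⁻¹⁹ C)·(0, 0, -729) = (0, 0, -1.17×10⁻¹⁶) N.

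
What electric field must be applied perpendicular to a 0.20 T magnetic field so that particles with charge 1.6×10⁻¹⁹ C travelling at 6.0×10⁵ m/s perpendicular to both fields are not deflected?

For straight-line motion qE = qvB, so E = vB.
E = 6.0×10⁵ × 0.20 = 1.2×10⁵ V/m.

E = 1.2×10⁵ V/m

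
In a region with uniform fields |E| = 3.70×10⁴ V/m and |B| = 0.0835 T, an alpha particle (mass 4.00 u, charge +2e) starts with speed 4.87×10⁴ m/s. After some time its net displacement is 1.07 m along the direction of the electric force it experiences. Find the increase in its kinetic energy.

ΔKE ≈ 1.27×10⁻¹⁴ J

The magnetic force is always ⟂ v and does no work; only the electric force changes KE.
ΔKE = F_E · d = |q|E d = (3.204×10⁻¹⁹)(3.70×10⁴)(1.07) ≈ 1.27×10⁻¹⁴ J.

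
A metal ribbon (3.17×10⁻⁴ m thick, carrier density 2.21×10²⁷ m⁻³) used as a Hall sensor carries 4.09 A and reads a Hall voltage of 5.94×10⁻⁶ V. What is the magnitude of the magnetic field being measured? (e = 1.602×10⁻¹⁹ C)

From V_H = IB/(n e t), B = V_H n e t / I.
B = (5.94×10⁻⁶)(2.21×10²⁷)(1.602×10⁻¹⁹)(3.17×10⁻⁴)/4.09 ≈ 0.163 T.

B ≈ 0.163 T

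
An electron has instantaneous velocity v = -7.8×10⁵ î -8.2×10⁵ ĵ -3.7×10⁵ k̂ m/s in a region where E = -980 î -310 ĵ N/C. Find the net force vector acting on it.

Only an electric field acts, so F = qE = (−1.602×10⁻¹⁹ C)·(-980, -310, 0) = (1.57×10⁻¹⁶, 4.97×10⁻¹⁷, 0) N.

F ≈ (1.57×10⁻¹⁶, 4.97×10⁻¹⁷, 0) N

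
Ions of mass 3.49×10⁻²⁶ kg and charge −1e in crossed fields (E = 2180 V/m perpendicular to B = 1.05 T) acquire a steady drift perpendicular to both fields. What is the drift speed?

The steady drift has the magnetic force balancing the electric force, so v_d = E/B.
v_d = 2180/1.05 = 2080 m/s.

v_d ≈ 2080 m/s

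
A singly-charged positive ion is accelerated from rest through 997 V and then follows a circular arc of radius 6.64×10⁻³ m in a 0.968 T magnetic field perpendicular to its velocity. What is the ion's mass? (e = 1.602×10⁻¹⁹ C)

Combine |q|V = ½mv² and r = mv/(|q|B): eliminate v to get m = qB²r²/(2V).
m = (1.602×10⁻¹⁹)(0.968)²(6.64×10⁻³)²/(2·997) ≈ 3.32×10⁻²⁷ kg.

m ≈ 3.32×10⁻²⁷ kg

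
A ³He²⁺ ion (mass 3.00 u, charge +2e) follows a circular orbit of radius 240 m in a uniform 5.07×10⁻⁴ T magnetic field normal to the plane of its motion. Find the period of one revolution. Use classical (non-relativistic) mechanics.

The cyclotron period depends only on m, q, B: T = 2πm/(|q|B).
T = 2π(4.983×10⁻²⁷)/((3.204×10⁻¹⁹)(5.07×10⁻⁴)) ≈ 1.93×10⁻⁴ s.

T ≈ 1.93×10⁻⁴ s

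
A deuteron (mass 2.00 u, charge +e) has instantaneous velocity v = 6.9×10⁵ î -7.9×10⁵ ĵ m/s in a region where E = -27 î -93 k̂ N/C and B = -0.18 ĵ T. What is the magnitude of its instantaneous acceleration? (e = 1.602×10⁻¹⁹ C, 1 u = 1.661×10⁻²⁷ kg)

v×B = (0, 0, -1.24×10⁵) N/C.
E + v×B = (-27.0, 0, -1.24×10⁵) N/C.
F = q(E + v×B) = (1.602×10⁻¹⁹ C)·(-27.0, 0, -1.24×10⁵) = (-4.33×10⁻¹⁸, 0, -1.99×10⁻¹⁴) N.
|a| = |F|/m = 1.991×10⁻¹⁴/3.322×10⁻²⁷ ≈ 5.99×10¹² m/s².

|a| ≈ 5.99×10¹² m/s²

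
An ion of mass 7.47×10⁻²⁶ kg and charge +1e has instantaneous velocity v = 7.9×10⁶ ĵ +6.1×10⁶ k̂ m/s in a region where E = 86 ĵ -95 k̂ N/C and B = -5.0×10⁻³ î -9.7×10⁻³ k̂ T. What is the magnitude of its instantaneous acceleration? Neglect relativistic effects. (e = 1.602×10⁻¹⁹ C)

v×B = (-7.66×10⁴, -3.05×10⁴, 3.95×10⁴) N/C.
E + v×B = (-7.66×10⁴, -3.04×10⁴, 3.94×10⁴) N/C.
F = q(E + v×B) = (1.602×10⁻¹⁹ C)·(-7.66×10⁴, -3.04×10⁴, 3.94×10⁴) = (-1.23×10⁻¹⁴, -4.87×10⁻¹⁵, 6.31×10⁻¹⁵) N.
|a| = |F|/m = 1.464×10⁻¹⁴/7.47×10⁻²⁶ ≈ 1.96×10¹¹ m/s².

|a| ≈ 1.96×10¹¹ m/s²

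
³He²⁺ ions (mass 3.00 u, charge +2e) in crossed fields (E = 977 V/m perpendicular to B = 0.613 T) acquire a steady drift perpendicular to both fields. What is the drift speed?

v_d ≈ 1590 m/s

The steady drift has the magnetic force balancing the electric force, so v_d = E/B.
v_d = 977/0.613 = 1590 m/s.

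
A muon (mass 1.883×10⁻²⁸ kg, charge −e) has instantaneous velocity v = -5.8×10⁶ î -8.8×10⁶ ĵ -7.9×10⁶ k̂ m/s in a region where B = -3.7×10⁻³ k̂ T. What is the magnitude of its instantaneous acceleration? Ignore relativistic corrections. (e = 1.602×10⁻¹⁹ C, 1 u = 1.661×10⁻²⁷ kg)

v×B = (3.26×10⁴, -2.15×10⁴, 0) N/C.
F = q v×B = (−1.602×10⁻¹⁹ C)·(3.26×10⁴, -2.15×10⁴, 0) = (-5.22×10⁻¹⁵, 3.44×10⁻¹⁵, 0) N.
|a| = |F|/m = 6.247×10⁻¹⁵/1.883×10⁻²⁸ ≈ 3.32×10¹³ m/s².

|a| ≈ 3.32×10¹³ m/s²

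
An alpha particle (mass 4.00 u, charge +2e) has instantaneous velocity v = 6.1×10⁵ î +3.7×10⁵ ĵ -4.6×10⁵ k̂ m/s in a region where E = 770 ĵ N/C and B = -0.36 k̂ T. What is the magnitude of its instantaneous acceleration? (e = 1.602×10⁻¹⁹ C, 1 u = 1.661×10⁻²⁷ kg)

|a| ≈ 1.24×10¹³ m/s²

v×B = (-1.33×10⁵, 2.20×10⁵, 0) N/C.
E + v×B = (-1.33×10⁵, 2.20×10⁵, 0) N/C.
F = q(E + v×B) = (3.204×10⁻¹⁹ C)·(-1.33×10⁵, 2.20×10⁵, 0) = (-4.27×10⁻¹⁴, 7.06×10⁻¹⁴, 0) N.
|a| = |F|/m = 8.250×10⁻¹⁴/6.644×10⁻²⁷ ≈ 1.24×10¹³ m/s².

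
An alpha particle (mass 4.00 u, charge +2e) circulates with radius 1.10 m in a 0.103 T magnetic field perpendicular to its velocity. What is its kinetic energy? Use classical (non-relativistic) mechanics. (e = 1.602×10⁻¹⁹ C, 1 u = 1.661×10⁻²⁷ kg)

v = |q|Br/m, then KE = ½mv² = (qBr)²/(2m).
v = (3.204×10⁻¹⁹)(0.103)(1.10)/6.644×10⁻²⁷ ≈ 5.464×10⁶ m/s.
KE = ½(6.644×10⁻²⁷)(5.464×10⁶)² ≈ 9.92×10⁻¹⁴ J.

KE ≈ 9.92×10⁻¹⁴ J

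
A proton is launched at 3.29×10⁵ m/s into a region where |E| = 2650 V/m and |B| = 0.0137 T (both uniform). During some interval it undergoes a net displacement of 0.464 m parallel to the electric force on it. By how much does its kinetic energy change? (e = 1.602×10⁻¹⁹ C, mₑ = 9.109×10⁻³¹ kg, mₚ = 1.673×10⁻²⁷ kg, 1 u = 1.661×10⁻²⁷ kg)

ΔKE ≈ 1.97×10⁻¹⁶ J

The magnetic force is always ⟂ v and does no work; only the electric force changes KE.
ΔKE = F_E · d = |q|E d = (1.602×10⁻¹⁹)(2650)(0.464) ≈ 1.97×10⁻¹⁶ J.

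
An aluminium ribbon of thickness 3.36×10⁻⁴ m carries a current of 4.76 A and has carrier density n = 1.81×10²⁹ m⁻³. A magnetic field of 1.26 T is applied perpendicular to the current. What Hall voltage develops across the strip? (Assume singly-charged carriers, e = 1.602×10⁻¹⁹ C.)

V_H = IB/(n e t).
V_H = (4.76)(1.26)/((1.81×10²⁹)(1.602×10⁻¹⁹)(3.36×10⁻⁴)) ≈ 6.16×10⁻⁷ V.

V_H ≈ 6.16×10⁻⁷ V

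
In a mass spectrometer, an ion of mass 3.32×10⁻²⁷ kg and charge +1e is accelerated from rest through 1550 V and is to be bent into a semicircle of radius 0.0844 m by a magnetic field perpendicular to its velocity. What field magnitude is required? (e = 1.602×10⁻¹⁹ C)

v = √(2|q|V/m) = √(2·1.602×10⁻¹⁹·1550/3.32×10⁻²⁷) ≈ 3.868×10⁵ m/s.
B = mv/(|q|r) = (3.32×10⁻²⁷)(3.868×10⁵)/((1.602×10⁻¹⁹)(0.0844)) ≈ 0.0950 T.

B ≈ 0.0950 T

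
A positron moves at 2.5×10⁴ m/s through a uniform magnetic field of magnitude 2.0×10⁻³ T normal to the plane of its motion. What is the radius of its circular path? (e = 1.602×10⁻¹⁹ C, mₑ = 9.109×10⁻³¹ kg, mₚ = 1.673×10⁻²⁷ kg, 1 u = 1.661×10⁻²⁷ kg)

r ≈ 7.1×10⁻⁵ m

The magnetic force provides the centripetal force: |q|vB = mv²/r.
r = mv/(|q|B) = (9.109×10⁻³¹)(2.5×10⁴)/((1.602×10⁻¹⁹)(2.0×10⁻³)) ≈ 7.1×10⁻⁵ m.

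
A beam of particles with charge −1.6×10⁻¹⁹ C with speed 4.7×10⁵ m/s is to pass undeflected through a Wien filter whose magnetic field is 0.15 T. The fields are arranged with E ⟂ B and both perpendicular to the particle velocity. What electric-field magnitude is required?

For straight-line motion qE = qvB, so E = vB.
E = 4.7×10⁵ × 0.15 = 7.0×10⁴ V/m.

E = 7.0×10⁴ V/m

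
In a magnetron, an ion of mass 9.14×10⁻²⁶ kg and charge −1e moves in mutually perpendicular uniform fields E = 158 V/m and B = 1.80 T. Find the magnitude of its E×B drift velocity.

In crossed fields the guiding centre drifts at v_d = |E×B|/B² = E/B, independent of charge and mass.
v_d = 158/1.80 = 87.8 m/s.

v_d ≈ 87.8 m/s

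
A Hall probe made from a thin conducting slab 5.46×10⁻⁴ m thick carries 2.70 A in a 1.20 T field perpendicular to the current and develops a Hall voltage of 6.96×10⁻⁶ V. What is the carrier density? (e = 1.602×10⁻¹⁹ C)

n ≈ 5.32×10²⁷ m⁻³

From V_H = IB/(n e t), n = IB/(V_H e t).
n = (2.70)(1.20)/((6.96×10⁻⁶)(1.602×10⁻¹⁹)(5.46×10⁻⁴)) ≈ 5.32×10²⁷ m⁻³.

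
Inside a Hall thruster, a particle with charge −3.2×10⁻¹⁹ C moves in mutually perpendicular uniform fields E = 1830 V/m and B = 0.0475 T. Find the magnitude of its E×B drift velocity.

v_d ≈ 3.85×10⁴ m/s

The steady drift has the magnetic force balancing the electric force, so v_d = E/B.
v_d = 1830/0.0475 = 3.85×10⁴ m/s.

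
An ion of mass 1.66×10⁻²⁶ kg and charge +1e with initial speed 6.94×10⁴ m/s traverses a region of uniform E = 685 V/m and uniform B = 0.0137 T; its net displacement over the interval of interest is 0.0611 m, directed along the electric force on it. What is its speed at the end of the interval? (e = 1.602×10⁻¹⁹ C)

v_f ≈ 7.50×10⁴ m/s

B does no work; ΔKE = |q|E d.
½mv_f² = ½mv₀² + |q|Ed = ½(1.66×10⁻²⁶)(6.94×10⁴)² + (1.602×10⁻¹⁹)(685)(0.0611) ≈ 3.998×10⁻¹⁷ J + 6.705×10⁻¹⁸ J ≈ 4.668×10⁻¹⁷ J.
v_f = √(2·4.668×10⁻¹⁷/1.66×10⁻²⁶) ≈ 7.50×10⁴ m/s.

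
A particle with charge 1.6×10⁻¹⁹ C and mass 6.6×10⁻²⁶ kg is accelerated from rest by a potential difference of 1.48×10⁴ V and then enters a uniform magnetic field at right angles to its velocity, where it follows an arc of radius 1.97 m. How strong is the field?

v = √(2|q|V/m) = √(2·1.6×10⁻¹⁹·1.48×10⁴/6.6×10⁻²⁶) ≈ 2.679×10⁵ m/s.
B = mv/(|q|r) = (6.6×10⁻²⁶)(2.679×10⁵)/((1.6×10⁻¹⁹)(1.97)) ≈ 0.0561 T.

B ≈ 0.0561 T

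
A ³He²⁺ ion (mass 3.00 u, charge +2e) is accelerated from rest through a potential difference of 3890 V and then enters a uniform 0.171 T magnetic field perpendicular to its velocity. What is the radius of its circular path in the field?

Acceleration: |q|V = ½mv² ⇒ v = √(2|q|V/m) = √(2·3.204×10⁻¹⁹·3890/4.983×10⁻²⁷) ≈ 7.073×10⁵ m/s.
In the field: r = mv/(|q|B) = (4.983×10⁻²⁷)(7.073×10⁵)/((3.204×10⁻¹⁹)(0.171)) ≈ 0.0643 m.

r ≈ 0.0643 m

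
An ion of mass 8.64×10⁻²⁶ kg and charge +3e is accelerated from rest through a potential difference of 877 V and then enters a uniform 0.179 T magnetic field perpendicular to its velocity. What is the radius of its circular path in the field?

Acceleration: |q|V = ½mv² ⇒ v = √(2|q|V/m) = √(2·4.806×10⁻¹⁹·877/8.64×10⁻²⁶) ≈ 9.878×10⁴ m/s.
In the field: r = mv/(|q|B) = (8.64×10⁻²⁶)(9.878×10⁴)/((4.806×10⁻¹⁹)(0.179)) ≈ 0.0992 m.

r ≈ 0.0992 m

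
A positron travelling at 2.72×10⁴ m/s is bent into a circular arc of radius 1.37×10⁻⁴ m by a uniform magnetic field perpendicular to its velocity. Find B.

From |q|vB = mv²/r, B = mv/(|q|r).
B = (9.109×10⁻³¹)(2.72×10⁴)/((1.602×10⁻¹⁹)(1.37×10⁻⁴)) ≈ 1.13×10⁻³ T.

B ≈ 1.13×10⁻³ T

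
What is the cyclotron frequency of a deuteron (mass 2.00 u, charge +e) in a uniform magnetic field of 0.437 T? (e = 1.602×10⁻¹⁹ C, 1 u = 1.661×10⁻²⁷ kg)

f ≈ 3.35×10⁶ Hz

f = |q|B/(2πm).
f = (1.602×10⁻¹⁹)(0.437)/(2π·3.322×10⁻²⁷) ≈ 3.35×10⁶ Hz.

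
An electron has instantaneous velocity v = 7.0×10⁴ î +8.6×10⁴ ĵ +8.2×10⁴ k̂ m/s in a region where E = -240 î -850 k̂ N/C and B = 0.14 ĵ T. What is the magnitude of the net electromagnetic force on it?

v×B = (-1.15×10⁴, 0, 9800) N/C.
E + v×B = (-1.17×10⁴, 0, 8950) N/C.
F = q(E + v×B) = (−1.602×10⁻¹⁹ C)·(-1.17×10⁴, 0, 8950) = (1.88×10⁻¹⁵, 0, -1.43×10⁻¹⁵) N.
|F| = 2.36×10⁻¹⁵ N.

|F| ≈ 2.36×10⁻¹⁵ N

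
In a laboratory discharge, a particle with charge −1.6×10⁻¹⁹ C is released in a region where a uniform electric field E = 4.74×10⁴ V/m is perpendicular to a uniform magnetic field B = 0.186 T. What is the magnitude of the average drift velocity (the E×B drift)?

v_d ≈ 2.55×10⁵ m/s

The steady drift has the magnetic force balancing the electric force, so v_d = E/B.
v_d = 4.74×10⁴/0.186 = 2.55×10⁵ m/s.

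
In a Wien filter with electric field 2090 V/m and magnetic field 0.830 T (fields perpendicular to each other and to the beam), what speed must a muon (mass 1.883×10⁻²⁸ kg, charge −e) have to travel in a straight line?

v = 2520 m/s

Straight-line motion ⇒ electric and magnetic forces cancel, so E = vB.
v = E/B = 2090/0.830 = 2520 m/s.
The result is independent of the particle's charge and mass.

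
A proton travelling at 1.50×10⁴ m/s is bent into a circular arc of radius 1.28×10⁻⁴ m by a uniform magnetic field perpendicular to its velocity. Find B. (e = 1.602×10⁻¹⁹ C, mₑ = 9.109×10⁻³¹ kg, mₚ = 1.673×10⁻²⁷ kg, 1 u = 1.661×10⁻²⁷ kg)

From |q|vB = mv²/r, B = mv/(|q|r).
B = (1.673×10⁻²⁷)(1.50×10⁴)/((1.602×10⁻¹⁹)(1.28×10⁻⁴)) ≈ 1.22 T.

B ≈ 1.22 T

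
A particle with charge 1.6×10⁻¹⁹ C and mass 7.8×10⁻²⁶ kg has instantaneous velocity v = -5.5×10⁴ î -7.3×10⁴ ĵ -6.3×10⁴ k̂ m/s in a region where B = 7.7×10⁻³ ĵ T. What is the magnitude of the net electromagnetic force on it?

|F| ≈ 1.03×10⁻¹⁶ N

v×B = (485, 0, -424) N/C.
F = q v×B = (1.6×10⁻¹⁹ C)·(485, 0, -424) = (7.76×10⁻¹⁷, 0, -6.78×10⁻¹⁷) N.
|F| = 1.03×10⁻¹⁶ N.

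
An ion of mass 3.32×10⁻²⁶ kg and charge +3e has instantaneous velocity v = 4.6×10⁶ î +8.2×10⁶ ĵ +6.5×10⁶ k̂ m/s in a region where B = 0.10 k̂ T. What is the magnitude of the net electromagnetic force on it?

v×B = (8.20×10⁵, -4.60×10⁵, 0) N/C.
F = q v×B = (4.806×10⁻¹⁹ C)·(8.20×10⁵, -4.60×10⁵, 0) = (3.94×10⁻¹³, -2.21×10⁻¹³, 0) N.
|F| = 4.52×10⁻¹³ N.

|F| ≈ 4.52×10⁻¹³ N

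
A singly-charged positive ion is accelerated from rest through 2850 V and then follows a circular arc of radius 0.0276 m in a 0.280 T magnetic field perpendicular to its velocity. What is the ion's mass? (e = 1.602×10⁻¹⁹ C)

Combine |q|V = ½mv² and r = mv/(|q|B): eliminate v to get m = qB²r²/(2V).
m = (1.602×10⁻¹⁹)(0.280)²(0.0276)²/(2·2850) ≈ 1.68×10⁻²⁷ kg.

m ≈ 1.68×10⁻²⁷ kg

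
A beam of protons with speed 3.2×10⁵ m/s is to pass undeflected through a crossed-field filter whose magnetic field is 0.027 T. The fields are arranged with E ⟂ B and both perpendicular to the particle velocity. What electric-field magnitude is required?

E = 8600 V/m

For straight-line motion qE = qvB, so E = vB.
E = 3.2×10⁵ × 0.027 = 8600 V/m.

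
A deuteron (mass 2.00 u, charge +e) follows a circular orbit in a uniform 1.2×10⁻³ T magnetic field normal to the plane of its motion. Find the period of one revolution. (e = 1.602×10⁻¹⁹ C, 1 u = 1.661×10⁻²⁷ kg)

The cyclotron period depends only on m, q, B: T = 2πm/(|q|B).
T = 2π(3.322×10⁻²⁷)/((1.602×10⁻¹⁹)(1.2×10⁻³)) ≈ 1.1×10⁻⁴ s.

T ≈ 1.1×10⁻⁴ s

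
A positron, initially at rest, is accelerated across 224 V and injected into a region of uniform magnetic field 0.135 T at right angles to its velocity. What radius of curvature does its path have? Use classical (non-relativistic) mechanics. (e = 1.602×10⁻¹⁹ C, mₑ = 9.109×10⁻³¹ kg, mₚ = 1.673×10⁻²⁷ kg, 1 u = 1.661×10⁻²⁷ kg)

Acceleration: |q|V = ½mv² ⇒ v = √(2|q|V/m) = √(2·1.602×10⁻¹⁹·224/9.109×10⁻³¹) ≈ 8.876×10⁶ m/s.
In the field: r = mv/(|q|B) = (9.109×10⁻³¹)(8.876×10⁶)/((1.602×10⁻¹⁹)(0.135)) ≈ 3.74×10⁻⁴ m.

r ≈ 3.74×10⁻⁴ m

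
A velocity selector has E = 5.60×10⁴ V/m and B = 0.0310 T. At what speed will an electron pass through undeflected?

v = 1.81×10⁶ m/s

Straight-line motion ⇒ electric and magnetic forces cancel, so E = vB.
v = E/B = 5.60×10⁴/0.0310 = 1.81×10⁶ m/s.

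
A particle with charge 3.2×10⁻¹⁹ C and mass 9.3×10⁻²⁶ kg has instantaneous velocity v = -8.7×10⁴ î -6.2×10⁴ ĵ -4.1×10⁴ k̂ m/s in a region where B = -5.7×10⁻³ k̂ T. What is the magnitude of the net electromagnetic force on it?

v×B = (353, -496, 0) N/C.
F = q v×B = (3.2×10⁻¹⁹ C)·(353, -496, 0) = (1.13×10⁻¹⁶, -1.59×10⁻¹⁶, 0) N.
|F| = 1.95×10⁻¹⁶ N.

|F| ≈ 1.95×10⁻¹⁶ N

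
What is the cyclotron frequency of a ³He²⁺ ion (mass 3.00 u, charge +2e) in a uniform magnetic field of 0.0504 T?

f ≈ 5.16×10⁵ Hz

f = |q|B/(2πm).
f = (3.204×10⁻¹⁹)(0.0504)/(2π·4.983×10⁻²⁷) ≈ 5.16×10⁵ Hz.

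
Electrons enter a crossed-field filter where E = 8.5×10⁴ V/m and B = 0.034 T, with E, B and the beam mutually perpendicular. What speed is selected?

v = 2.5×10⁶ m/s

Straight-line motion ⇒ electric and magnetic forces cancel, so E = vB.
v = E/B = 8.5×10⁴/0.034 = 2.5×10⁶ m/s.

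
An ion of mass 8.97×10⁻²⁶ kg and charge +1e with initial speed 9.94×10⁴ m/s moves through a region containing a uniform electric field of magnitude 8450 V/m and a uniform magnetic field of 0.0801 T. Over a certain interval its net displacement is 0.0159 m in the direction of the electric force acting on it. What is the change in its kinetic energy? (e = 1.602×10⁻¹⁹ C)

The magnetic force is always ⟂ v and does no work; only the electric force changes KE.
ΔKE = F_E · d = |q|E d = (1.602×10⁻¹⁹)(8450)(0.0159) ≈ 2.15×10⁻¹⁷ J.

ΔKE ≈ 2.15×10⁻¹⁷ J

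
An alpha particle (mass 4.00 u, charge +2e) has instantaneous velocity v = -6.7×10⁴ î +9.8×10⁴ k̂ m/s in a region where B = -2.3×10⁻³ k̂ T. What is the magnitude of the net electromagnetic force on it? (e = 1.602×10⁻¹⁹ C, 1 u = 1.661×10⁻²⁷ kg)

|F| ≈ 4.94×10⁻¹⁷ N

v×B = (0, -154, 0) N/C.
F = q v×B = (3.204×10⁻¹⁹ C)·(0, -154, 0) = (0, -4.94×10⁻¹⁷, 0) N.
|F| = 4.94×10⁻¹⁷ N.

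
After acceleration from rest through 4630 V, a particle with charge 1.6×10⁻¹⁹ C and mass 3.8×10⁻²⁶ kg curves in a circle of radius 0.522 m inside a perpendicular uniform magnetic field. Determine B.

v = √(2|q|V/m) = √(2·1.6×10⁻¹⁹·4630/3.8×10⁻²⁶) ≈ 1.975×10⁵ m/s.
B = mv/(|q|r) = (3.8×10⁻²⁶)(1.975×10⁵)/((1.6×10⁻¹⁹)(0.522)) ≈ 0.0898 T.

B ≈ 0.0898 T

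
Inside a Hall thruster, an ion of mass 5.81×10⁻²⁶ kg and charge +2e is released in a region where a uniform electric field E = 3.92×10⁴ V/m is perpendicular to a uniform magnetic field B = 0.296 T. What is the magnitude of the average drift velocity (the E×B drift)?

v_d ≈ 1.32×10⁵ m/s

The E×B drift speed is v_d = E/B.
v_d = 3.92×10⁴/0.296 = 1.32×10⁵ m/s.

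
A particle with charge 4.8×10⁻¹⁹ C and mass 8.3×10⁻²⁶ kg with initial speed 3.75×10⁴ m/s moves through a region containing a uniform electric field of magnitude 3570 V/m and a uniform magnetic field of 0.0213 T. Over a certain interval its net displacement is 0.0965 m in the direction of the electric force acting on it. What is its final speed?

v_f ≈ 7.34×10⁴ m/s

B does no work; ΔKE = |q|E d.
½mv_f² = ½mv₀² + |q|Ed = ½(8.3×10⁻²⁶)(3.75×10⁴)² + (4.8×10⁻¹⁹)(3570)(0.0965) ≈ 5.836×10⁻¹⁷ J + 1.654×10⁻¹⁶ J ≈ 2.237×10⁻¹⁶ J.
v_f = √(2·2.237×10⁻¹⁶/8.3×10⁻²⁶) ≈ 7.34×10⁴ m/s.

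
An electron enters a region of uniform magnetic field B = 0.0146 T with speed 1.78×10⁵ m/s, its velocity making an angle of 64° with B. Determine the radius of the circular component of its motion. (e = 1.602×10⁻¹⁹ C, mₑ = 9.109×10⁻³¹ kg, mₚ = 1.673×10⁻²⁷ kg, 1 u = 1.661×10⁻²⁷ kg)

v⊥ = v sinθ = 1.78×10⁵·sin64° ≈ 1.600×10⁵ m/s.
r = m v⊥/(|q|B) = (9.109×10⁻³¹)(1.600×10⁵)/((1.602×10⁻¹⁹)(0.0146)) ≈ 6.23×10⁻⁵ m.

r ≈ 6.23×10⁻⁵ m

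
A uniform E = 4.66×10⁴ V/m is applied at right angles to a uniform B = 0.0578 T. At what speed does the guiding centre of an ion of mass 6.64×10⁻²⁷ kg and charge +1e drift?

In crossed fields the guiding centre drifts at v_d = |E×B|/B² = E/B, independent of charge and mass.
v_d = 4.66×10⁴/0.0578 = 8.06×10⁵ m/s.

v_d ≈ 8.06×10⁵ m/s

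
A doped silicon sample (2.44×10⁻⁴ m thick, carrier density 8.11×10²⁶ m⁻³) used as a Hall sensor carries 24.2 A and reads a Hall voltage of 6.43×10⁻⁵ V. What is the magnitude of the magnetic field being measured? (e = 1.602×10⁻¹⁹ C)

B ≈ 0.0842 T

From V_H = IB/(n e t), B = V_H n e t / I.
B = (6.43×10⁻⁵)(8.11×10²⁶)(1.602×10⁻¹⁹)(2.44×10⁻⁴)/24.2 ≈ 0.0842 T.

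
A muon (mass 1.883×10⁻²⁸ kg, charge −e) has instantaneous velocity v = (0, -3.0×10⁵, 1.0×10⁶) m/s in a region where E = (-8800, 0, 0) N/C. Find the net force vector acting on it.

Only an electric field acts, so F = qE = (−1.602×10⁻¹⁹ C)·(-8800, 0, 0) = (1.41×10⁻¹⁵, 0, 0) N.

F ≈ (1.41×10⁻¹⁵, 0, 0) N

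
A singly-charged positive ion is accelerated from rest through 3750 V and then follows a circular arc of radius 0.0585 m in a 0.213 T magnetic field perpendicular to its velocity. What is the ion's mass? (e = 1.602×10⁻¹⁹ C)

m ≈ 3.32×10⁻²⁷ kg

Combine |q|V = ½mv² and r = mv/(|q|B): eliminate v to get m = qB²r²/(2V).
m = (1.602×10⁻¹⁹)(0.213)²(0.0585)²/(2·3750) ≈ 3.32×10⁻²⁷ kg.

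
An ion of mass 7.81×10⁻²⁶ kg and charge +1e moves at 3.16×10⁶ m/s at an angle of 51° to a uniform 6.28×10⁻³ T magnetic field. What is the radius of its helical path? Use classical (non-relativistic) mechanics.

v⊥ = v sinθ = 3.16×10⁶·sin51° ≈ 2.456×10⁶ m/s.
r = m v⊥/(|q|B) = (7.81×10⁻²⁶)(2.456×10⁶)/((1.602×10⁻¹⁹)(6.28×10⁻³)) ≈ 191 m.

r ≈ 191 m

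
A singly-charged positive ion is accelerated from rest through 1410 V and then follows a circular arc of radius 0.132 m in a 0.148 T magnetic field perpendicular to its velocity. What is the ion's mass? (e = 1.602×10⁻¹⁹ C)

m ≈ 2.17×10⁻²⁶ kg

Combine |q|V = ½mv² and r = mv/(|q|B): eliminate v to get m = qB²r²/(2V).
m = (1.602×10⁻¹⁹)(0.148)²(0.132)²/(2·1410) ≈ 2.17×10⁻²⁶ kg.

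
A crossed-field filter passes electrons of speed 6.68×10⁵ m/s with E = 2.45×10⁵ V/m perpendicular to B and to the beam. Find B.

B = 0.367 T

Balance of forces in the selector: qE = qvB ⇒ B = E/v.
B = 2.45×10⁵/6.68×10⁵ = 0.367 T.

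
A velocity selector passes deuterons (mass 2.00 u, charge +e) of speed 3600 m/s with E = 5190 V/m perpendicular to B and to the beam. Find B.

B = 1.44 T

Balance of forces in the selector: qE = qvB ⇒ B = E/v.
B = 5190/3600 = 1.44 T.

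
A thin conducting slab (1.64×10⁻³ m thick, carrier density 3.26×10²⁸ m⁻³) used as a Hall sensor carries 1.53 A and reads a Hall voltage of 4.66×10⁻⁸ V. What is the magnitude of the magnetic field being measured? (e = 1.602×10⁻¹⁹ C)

B ≈ 0.261 T

From V_H = IB/(n e t), B = V_H n e t / I.
B = (4.66×10⁻⁸)(3.26×10²⁸)(1.602×10⁻¹⁹)(1.64×10⁻³)/1.53 ≈ 0.261 T.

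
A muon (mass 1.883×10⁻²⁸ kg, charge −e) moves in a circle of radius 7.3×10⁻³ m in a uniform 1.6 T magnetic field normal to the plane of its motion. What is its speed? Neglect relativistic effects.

v ≈ 9.9×10⁶ m/s

From |q|vB = mv²/r, v = |q|Br/m.
v = (1.602×10⁻¹⁹)(1.6)(7.3×10⁻³)/1.883×10⁻²⁸ ≈ 9.9×10⁶ m/s.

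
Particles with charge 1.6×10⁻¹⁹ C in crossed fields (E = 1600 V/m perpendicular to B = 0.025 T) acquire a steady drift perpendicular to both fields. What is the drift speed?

v_d ≈ 6.4×10⁴ m/s

In crossed fields the guiding centre drifts at v_d = |E×B|/B² = E/B, independent of charge and mass.
v_d = 1600/0.025 = 6.4×10⁴ m/s.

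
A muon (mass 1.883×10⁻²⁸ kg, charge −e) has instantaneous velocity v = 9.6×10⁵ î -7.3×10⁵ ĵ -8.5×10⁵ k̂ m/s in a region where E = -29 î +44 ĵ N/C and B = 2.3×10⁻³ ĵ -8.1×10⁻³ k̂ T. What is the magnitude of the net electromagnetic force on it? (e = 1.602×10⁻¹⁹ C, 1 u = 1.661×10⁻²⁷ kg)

|F| ≈ 1.81×10⁻¹⁵ N

v×B = (7870, 7780, 2210) N/C.
E + v×B = (7840, 7820, 2210) N/C.
F = q(E + v×B) = (−1.602×10⁻¹⁹ C)·(7840, 7820, 2210) = (-1.26×10⁻¹⁵, -1.25×10⁻¹⁵, -3.54×10⁻¹⁶) N.
|F| = 1.81×10⁻¹⁵ N.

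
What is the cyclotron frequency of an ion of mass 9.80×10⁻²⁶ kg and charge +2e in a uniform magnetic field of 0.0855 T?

f ≈ 4.45×10⁴ Hz

f = |q|B/(2πm).
f = (3.204×10⁻¹⁹)(0.0855)/(2π·9.80×10⁻²⁶) ≈ 4.45×10⁴ Hz.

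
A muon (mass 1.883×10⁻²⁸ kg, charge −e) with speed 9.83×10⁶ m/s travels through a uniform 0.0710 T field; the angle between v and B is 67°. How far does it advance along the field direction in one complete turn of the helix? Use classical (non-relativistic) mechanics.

v∥ = v cosθ = 9.83×10⁶·cos67° ≈ 3.841×10⁶ m/s.
T = 2πm/(|q|B) = 2π(1.883×10⁻²⁸)/((1.602×10⁻¹⁹)(0.0710)) ≈ 1.040×10⁻⁷ s.
pitch = v∥ T = (3.841×10⁶)(1.040×10⁻⁷) ≈ 0.400 m.

p ≈ 0.400 m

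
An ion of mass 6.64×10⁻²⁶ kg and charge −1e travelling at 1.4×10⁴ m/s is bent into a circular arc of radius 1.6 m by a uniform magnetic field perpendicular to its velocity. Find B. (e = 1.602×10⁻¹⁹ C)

From |q|vB = mv²/r, B = mv/(|q|r).
B = (6.64×10⁻²⁶)(1.4×10⁴)/((1.602×10⁻¹⁹)(1.6)) ≈ 3.6×10⁻³ T.

B ≈ 3.6×10⁻³ T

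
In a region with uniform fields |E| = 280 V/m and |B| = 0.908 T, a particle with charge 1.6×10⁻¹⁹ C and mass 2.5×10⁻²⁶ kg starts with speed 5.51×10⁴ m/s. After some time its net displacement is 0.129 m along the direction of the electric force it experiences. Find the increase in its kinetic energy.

ΔKE ≈ 5.78×10⁻¹⁸ J

The magnetic force is always ⟂ v and does no work; only the electric force changes KE.
ΔKE = F_E · d = |q|E d = (1.6×10⁻¹⁹)(280)(0.129) ≈ 5.78×10⁻¹⁸ J.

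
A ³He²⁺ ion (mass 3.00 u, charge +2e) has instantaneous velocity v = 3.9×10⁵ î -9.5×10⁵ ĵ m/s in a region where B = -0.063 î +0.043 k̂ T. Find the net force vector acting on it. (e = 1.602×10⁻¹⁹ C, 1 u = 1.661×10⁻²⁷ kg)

v×B = (-4.08×10⁴, -1.68×10⁴, -5.98×10⁴) N/C.
F = q v×B = (3.204×10⁻¹⁹ C)·(-4.08×10⁴, -1.68×10⁴, -5.98×10⁴) = (-1.31×10⁻¹⁴, -5.37×10⁻¹⁵, -1.92×10⁻¹⁴) N.

F ≈ (-1.31×10⁻¹⁴, -5.37×10⁻¹⁵, -1.92×10⁻¹⁴) N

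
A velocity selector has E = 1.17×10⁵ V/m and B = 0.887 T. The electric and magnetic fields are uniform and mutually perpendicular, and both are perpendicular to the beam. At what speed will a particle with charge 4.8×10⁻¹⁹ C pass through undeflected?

For undeflected motion the electric and magnetic forces balance: qE = qvB.
v = E/B = 1.17×10⁵/0.887 = 1.32×10⁵ m/s.
The result is independent of the particle's charge and mass.

v = 1.32×10⁵ m/s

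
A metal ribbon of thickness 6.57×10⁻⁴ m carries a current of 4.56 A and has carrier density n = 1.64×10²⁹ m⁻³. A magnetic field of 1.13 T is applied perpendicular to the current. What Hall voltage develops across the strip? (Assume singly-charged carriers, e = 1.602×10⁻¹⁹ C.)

V_H = IB/(n e t).
V_H = (4.56)(1.13)/((1.64×10²⁹)(1.602×10⁻¹⁹)(6.57×10⁻⁴)) ≈ 2.99×10⁻⁷ V.

V_H ≈ 2.99×10⁻⁷ V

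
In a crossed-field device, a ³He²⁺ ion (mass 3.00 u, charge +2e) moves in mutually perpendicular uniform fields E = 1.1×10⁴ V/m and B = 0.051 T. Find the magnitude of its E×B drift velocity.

The steady drift has the magnetic force balancing the electric force, so v_d = E/B.
v_d = 1.1×10⁴/0.051 = 2.2×10⁵ m/s.

v_d ≈ 2.2×10⁵ m/s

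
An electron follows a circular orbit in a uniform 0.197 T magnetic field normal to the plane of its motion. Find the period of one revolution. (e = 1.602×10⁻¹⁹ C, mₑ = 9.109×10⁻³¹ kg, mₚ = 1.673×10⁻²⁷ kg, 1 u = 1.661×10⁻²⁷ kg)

The cyclotron period depends only on m, q, B: T = 2πm/(|q|B).
T = 2π(9.109×10⁻³¹)/((1.602×10⁻¹⁹)(0.197)) ≈ 1.81×10⁻¹⁰ s.

T ≈ 1.81×10⁻¹⁰ s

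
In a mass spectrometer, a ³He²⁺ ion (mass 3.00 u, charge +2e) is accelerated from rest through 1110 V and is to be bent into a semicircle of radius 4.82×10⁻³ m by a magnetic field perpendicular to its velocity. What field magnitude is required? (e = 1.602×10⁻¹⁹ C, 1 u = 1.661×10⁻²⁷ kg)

v = √(2|q|V/m) = √(2·3.204×10⁻¹⁹·1110/4.983×10⁻²⁷) ≈ 3.778×10⁵ m/s.
B = mv/(|q|r) = (4.983×10⁻²⁷)(3.778×10⁵)/((3.204×10⁻¹⁹)(4.82×10⁻³)) ≈ 1.22 T.

B ≈ 1.22 T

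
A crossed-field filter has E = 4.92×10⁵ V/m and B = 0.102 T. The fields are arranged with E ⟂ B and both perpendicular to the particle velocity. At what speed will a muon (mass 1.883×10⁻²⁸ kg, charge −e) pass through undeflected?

For undeflected motion the electric and magnetic forces balance: qE = qvB.
v = E/B = 4.92×10⁵/0.102 = 4.82×10⁶ m/s.
The result is independent of the particle's charge and mass.

v = 4.82×10⁶ m/s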